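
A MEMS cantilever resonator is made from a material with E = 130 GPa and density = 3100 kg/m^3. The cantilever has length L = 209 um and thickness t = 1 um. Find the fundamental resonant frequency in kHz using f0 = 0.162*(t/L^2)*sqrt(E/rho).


Step 1: Convert units to SI.
t_SI = 1e-6 m, L_SI = 209e-6 m
Step 2: Calculate sqrt(E/rho).
sqrt(130e9 / 3100) = 6475.76 m/s
Step 3: Compute f0.
f0 = 0.162 * 1e-6 / (209e-6)^2 * 6475.76 = 24016.7 Hz = 24.02 kHz


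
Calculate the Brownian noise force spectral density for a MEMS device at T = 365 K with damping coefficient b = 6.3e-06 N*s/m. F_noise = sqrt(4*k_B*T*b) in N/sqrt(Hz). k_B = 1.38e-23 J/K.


Step 1: Compute 4 * k_B * T * b
= 4 * 1.38e-23 * 365 * 6.3e-06
= 1.2693e-25 N^2/Hz
Step 2: F_noise = sqrt(1.2693e-25)
F_noise = 3.56e-13 N/sqrt(Hz)


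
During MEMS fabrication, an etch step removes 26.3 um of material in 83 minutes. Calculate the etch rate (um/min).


Step 1: Etch rate = depth / time
Step 2: rate = 26.3 / 83
rate = 0.317 um/min


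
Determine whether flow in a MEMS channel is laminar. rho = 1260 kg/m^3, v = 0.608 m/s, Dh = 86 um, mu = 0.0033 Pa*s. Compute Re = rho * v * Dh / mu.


Step 1: Convert Dh to meters: Dh = 86e-6 m
Step 2: Re = rho * v * Dh / mu
Re = 1260 * 0.608 * 86e-6 / 0.0033
Re = 19.965
Since Re = 19.965 is below ~2300, the flow is laminar.


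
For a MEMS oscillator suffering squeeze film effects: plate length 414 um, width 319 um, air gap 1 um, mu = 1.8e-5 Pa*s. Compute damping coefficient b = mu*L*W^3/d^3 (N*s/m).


Step 1: Convert to SI.
L = 414e-6 m, W = 319e-6 m, d = 1e-6 m
Step 2: W^3 = (319e-6)^3 = 3.25e-11 m^3
Step 3: d^3 = (1e-6)^3 = 1.00e-18 m^3
Step 4: b = 1.8e-5 * 414e-6 * 3.25e-11 / 1.00e-18
b = 2.42e-01 N*s/m


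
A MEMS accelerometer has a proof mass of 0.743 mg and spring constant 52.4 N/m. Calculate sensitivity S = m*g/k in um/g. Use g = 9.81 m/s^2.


Step 1: Convert mass: m = 0.743 mg = 7.43e-07 kg
Step 2: S = m * g / k = 7.43e-07 * 9.81 / 52.4
Step 3: S = 1.39e-07 m/g
Step 4: Convert to um/g: S = 0.139 um/g


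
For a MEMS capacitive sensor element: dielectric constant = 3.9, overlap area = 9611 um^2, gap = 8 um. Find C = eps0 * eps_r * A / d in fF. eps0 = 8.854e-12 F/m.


Step 1: Convert area to m^2: A = 9611e-12 m^2
Step 2: Convert gap to m: d = 8e-6 m
Step 3: C = eps0 * eps_r * A / d
C = 8.854e-12 * 3.9 * 9611e-12 / 8e-6
Step 4: Convert to fF (multiply by 1e15).
C = 41.48 fF


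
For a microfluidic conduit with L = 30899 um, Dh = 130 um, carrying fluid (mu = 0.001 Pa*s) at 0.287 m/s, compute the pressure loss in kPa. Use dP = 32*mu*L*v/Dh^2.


Step 1: Convert to SI: L = 30899e-6 m, Dh = 130e-6 m
Step 2: dP = 32 * 0.001 * 30899e-6 * 0.287 / (130e-6)^2
Step 3: dP = 16791.50 Pa
Step 4: Convert to kPa: dP = 16.79 kPa


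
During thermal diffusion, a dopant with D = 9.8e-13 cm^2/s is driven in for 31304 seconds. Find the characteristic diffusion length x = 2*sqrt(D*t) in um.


Step 1: Compute D*t = 9.8e-13 * 31304 = 3.067792e-08 cm^2
Step 2: sqrt(D*t) = 1.75151e-04 cm
Step 3: x = 2 * 1.75151e-04 cm = 3.50302e-04 cm
Step 4: Convert to um (1 cm = 1e4 um): x = 3.503 um


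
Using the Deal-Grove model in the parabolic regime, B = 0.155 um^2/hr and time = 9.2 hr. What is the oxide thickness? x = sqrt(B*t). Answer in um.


Step 1: Compute B*t = 0.155 * 9.2 = 1.426
Step 2: x = sqrt(1.426)
x = 1.194 um


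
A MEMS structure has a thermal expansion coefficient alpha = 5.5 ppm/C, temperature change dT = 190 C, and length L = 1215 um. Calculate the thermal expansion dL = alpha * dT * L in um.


Step 1: Convert CTE: alpha = 5.5 ppm/C = 5.5e-6 /C
Step 2: dL = 5.5e-6 * 190 * 1215
dL = 1.2697 um


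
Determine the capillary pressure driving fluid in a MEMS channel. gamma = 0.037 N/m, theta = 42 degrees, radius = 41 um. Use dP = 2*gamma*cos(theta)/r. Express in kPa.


Step 1: cos(42 deg) = 0.7431
Step 2: Convert r to m: r = 41e-6 m
Step 3: dP = 2 * 0.037 * 0.7431 / 41e-6 = 1341.2 Pa
Step 4: Convert Pa to kPa (divide by 1000).
dP = 1.34 kPa


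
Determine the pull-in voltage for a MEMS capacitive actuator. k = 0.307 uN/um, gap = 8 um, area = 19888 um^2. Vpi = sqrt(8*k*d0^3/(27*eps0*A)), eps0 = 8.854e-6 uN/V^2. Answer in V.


Step 1: Compute numerator: 8 * k * d0^3 = 8 * 0.307 * 8^3 = 1257.472
Step 2: Compute denominator: 27 * eps0 * A = 27 * 8.854e-6 * 19888 = 4.754386
Step 3: Vpi = sqrt(1257.472 / 4.754386)
Vpi = 16.26 V


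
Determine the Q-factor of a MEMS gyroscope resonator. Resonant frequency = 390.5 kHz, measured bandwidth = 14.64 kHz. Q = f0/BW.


Step 1: Q = f0 / bandwidth
Step 2: Q = 390.5 / 14.64
Q = 26.7


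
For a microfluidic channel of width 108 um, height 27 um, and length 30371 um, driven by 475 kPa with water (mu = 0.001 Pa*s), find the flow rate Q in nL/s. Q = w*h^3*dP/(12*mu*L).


Step 1: Convert all dimensions to SI (meters).
w = 108e-6 m, h = 27e-6 m, L = 30371e-6 m, dP = 475e3 Pa
Step 2: Q = w * h^3 * dP / (12 * mu * L)
Q = 108e-6 * (27e-6)^3 * 475e3 / (12 * 0.001 * 30371e-6) = 2.77056485e-09 m^3/s
Step 3: Convert Q from m^3/s to nL/s (1 m^3 = 1e12 nL, so multiply by 1e12).
Q = 2770.565 nL/s


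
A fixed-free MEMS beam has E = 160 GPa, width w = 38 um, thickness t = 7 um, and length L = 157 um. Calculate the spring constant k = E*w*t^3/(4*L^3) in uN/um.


Step 1: Convert E to consistent units (1 GPa = 1000 uN/um^2).
E = 160 GPa = 160000 uN/um^2
Step 2: Compute t^3 = 7^3 = 343
Step 3: Compute L^3 = 157^3 = 3869893
Step 4: k = 160000 * 38 * 343 / (4 * 3869893)
k = 134.7221 uN/um


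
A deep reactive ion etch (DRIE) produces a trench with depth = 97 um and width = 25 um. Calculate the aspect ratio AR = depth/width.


Step 1: AR = depth / width
Step 2: AR = 97 / 25
AR = 3.9


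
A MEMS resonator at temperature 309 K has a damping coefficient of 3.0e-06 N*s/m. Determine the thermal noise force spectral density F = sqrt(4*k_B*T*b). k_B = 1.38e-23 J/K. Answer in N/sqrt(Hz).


Step 1: Compute 4 * k_B * T * b
= 4 * 1.38e-23 * 309 * 3.0e-06
= 5.1170e-26 N^2/Hz
Step 2: F_noise = sqrt(5.1170e-26)
F_noise = 2.26e-13 N/sqrt(Hz)


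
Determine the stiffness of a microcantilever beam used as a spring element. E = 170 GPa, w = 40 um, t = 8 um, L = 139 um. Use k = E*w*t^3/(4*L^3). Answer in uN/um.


Step 1: Convert E to consistent units (1 GPa = 1000 uN/um^2).
E = 170 GPa = 170000 uN/um^2
Step 2: Compute t^3 = 8^3 = 512
Step 3: Compute L^3 = 139^3 = 2685619
Step 4: k = 170000 * 40 * 512 / (4 * 2685619)
k = 324.0966 uN/um


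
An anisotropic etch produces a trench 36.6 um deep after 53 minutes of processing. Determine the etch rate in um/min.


Step 1: Etch rate = depth / time
Step 2: rate = 36.6 / 53
rate = 0.691 um/min


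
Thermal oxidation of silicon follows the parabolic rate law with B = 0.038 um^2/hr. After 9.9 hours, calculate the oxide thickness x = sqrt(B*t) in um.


Step 1: Compute B*t = 0.038 * 9.9 = 0.3762
Step 2: x = sqrt(0.3762)
x = 0.613 um


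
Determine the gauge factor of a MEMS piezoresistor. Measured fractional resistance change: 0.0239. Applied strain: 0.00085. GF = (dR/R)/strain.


Step 1: Identify values.
dR/R = 0.0239, strain = 0.00085
Step 2: GF = (dR/R) / strain = 0.0239 / 0.00085
GF = 28.1


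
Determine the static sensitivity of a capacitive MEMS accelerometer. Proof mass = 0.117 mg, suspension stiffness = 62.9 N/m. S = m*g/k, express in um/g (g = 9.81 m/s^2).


Step 1: Convert mass: m = 0.117 mg = 1.17e-07 kg
Step 2: S = m * g / k = 1.17e-07 * 9.81 / 62.9
Step 3: S = 1.82e-08 m/g
Step 4: Convert to um/g: S = 0.018 um/g


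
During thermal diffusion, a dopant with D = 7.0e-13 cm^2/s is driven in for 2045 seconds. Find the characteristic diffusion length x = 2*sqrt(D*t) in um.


Step 1: Compute D*t = 7.0e-13 * 2045 = 1.4315e-09 cm^2
Step 2: sqrt(D*t) = 3.7835e-05 cm
Step 3: x = 2 * 3.7835e-05 cm = 7.567e-05 cm
Step 4: Convert to um (1 cm = 1e4 um): x = 0.757 um


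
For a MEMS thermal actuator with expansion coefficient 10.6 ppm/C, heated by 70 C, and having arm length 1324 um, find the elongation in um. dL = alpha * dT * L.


Step 1: Convert CTE: alpha = 10.6 ppm/C = 10.6e-6 /C
Step 2: dL = 10.6e-6 * 70 * 1324
dL = 0.9824 um


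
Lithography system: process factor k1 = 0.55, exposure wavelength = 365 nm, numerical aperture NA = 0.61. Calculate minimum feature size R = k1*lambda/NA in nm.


Step 1: Identify values: k1 = 0.55, lambda = 365 nm, NA = 0.61
Step 2: R = k1 * lambda / NA
R = 0.55 * 365 / 0.61
R = 329.1 nm


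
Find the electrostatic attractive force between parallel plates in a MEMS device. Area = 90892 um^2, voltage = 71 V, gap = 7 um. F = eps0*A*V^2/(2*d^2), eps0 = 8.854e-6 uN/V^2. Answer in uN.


Step 1: Identify parameters.
eps0 = 8.854e-6 uN/V^2, A = 90892 um^2, V = 71 V, d = 7 um
Step 2: Compute V^2 = 71^2 = 5041
Step 3: Compute d^2 = 7^2 = 49
Step 4: F = 0.5 * 8.854e-6 * 90892 * 5041 / 49
F = 41.396 uN


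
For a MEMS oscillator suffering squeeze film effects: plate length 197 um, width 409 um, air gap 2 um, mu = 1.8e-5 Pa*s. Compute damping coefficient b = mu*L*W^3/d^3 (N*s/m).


Step 1: Convert to SI.
L = 197e-6 m, W = 409e-6 m, d = 2e-6 m
Step 2: W^3 = (409e-6)^3 = 6.84e-11 m^3
Step 3: d^3 = (2e-6)^3 = 8.00e-18 m^3
Step 4: b = 1.8e-5 * 197e-6 * 6.84e-11 / 8.00e-18
b = 3.03e-02 N*s/m


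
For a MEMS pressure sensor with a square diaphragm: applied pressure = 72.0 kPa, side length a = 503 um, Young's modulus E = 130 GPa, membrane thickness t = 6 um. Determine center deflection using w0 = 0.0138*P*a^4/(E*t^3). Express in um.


Step 1: Convert pressure to compatible units (E is in GPa, so P in GPa).
P = 72.0 kPa = 72.0e-6 GPa
Step 2: Compute numerator: 0.0138 * P * a^4.
a^4 = 503^4 = 64013554081
numerator = 0.0138 * 72.0e-6 * 64013554081 = 6.360387e+04
Step 3: Compute denominator: E * t^3 = 130 * 6^3 = 28080
Step 4: w0 = numerator / denominator = 6.360387e+04 / 28080 = 2.2651 um


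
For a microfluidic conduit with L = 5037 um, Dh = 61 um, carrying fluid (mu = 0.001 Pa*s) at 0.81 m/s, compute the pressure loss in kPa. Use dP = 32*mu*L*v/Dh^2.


Step 1: Convert to SI: L = 5037e-6 m, Dh = 61e-6 m
Step 2: dP = 32 * 0.001 * 5037e-6 * 0.81 / (61e-6)^2
Step 3: dP = 35087.08 Pa
Step 4: Convert to kPa: dP = 35.09 kPa


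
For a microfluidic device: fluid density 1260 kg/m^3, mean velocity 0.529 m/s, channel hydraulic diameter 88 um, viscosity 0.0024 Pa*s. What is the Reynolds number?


Step 1: Convert Dh to meters: Dh = 88e-6 m
Step 2: Re = rho * v * Dh / mu
Re = 1260 * 0.529 * 88e-6 / 0.0024
Re = 24.44


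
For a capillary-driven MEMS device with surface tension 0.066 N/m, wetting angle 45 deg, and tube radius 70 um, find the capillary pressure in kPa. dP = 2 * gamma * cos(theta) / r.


Step 1: cos(45 deg) = 0.7071
Step 2: Convert r to m: r = 70e-6 m
Step 3: dP = 2 * 0.066 * 0.7071 / 70e-6 = 1333.4 Pa
Step 4: Convert Pa to kPa (divide by 1000).
dP = 1.33 kPa


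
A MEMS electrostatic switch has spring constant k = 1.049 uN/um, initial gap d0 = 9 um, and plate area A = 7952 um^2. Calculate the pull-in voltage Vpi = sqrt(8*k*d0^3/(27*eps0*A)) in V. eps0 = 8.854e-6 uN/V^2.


Step 1: Compute numerator: 8 * k * d0^3 = 8 * 1.049 * 9^3 = 6117.768
Step 2: Compute denominator: 27 * eps0 * A = 27 * 8.854e-6 * 7952 = 1.900989
Step 3: Vpi = sqrt(6117.768 / 1.900989)
Vpi = 56.73 V


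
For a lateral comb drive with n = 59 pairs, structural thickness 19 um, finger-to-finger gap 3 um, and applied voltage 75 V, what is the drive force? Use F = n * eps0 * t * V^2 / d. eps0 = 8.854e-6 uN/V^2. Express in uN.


Step 1: Parameters: n=59, eps0=8.854e-6 uN/V^2, t=19 um, V=75 V, d=3 um
Step 2: V^2 = 5625
Step 3: F = 59 * 8.854e-6 * 19 * 5625 / 3
F = 18.61 uN


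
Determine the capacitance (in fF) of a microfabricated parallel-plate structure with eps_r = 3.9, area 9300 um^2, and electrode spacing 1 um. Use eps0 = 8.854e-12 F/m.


Step 1: Convert area to m^2: A = 9300e-12 m^2
Step 2: Convert gap to m: d = 1e-6 m
Step 3: C = eps0 * eps_r * A / d
C = 8.854e-12 * 3.9 * 9300e-12 / 1e-6
Step 4: Convert to fF (multiply by 1e15).
C = 321.13 fF


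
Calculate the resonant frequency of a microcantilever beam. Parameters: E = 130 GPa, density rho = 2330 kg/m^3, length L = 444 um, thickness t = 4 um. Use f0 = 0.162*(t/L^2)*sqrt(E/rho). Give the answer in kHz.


Step 1: Convert units to SI.
t_SI = 4e-6 m, L_SI = 444e-6 m
Step 2: Calculate sqrt(E/rho).
sqrt(130e9 / 2330) = 7469.54 m/s
Step 3: Compute f0.
f0 = 0.162 * 4e-6 / (444e-6)^2 * 7469.54 = 24552.9 Hz = 24.55 kHz


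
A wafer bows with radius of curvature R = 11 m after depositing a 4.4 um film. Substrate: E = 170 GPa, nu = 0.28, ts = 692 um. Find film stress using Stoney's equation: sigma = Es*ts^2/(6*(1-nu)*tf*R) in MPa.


Step 1: Compute numerator: Es * ts^2 = 170 * 692^2 = 81406880 (GPa*um^2)
Step 2: Compute denominator (R in um): 6*(1-nu)*tf*R = 6*0.72*4.4*11e6 = 209088000.0 (um^2)
Step 3: sigma (GPa) = 81406880 / 209088000.0 = 3.89343e-01 GPa
Step 4: Convert to MPa (x1000): sigma = 389.3 MPa


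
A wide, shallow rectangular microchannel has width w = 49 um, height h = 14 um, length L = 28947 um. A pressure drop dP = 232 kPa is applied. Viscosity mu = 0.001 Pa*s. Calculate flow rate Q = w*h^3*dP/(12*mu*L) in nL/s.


Step 1: Convert all dimensions to SI (meters).
w = 49e-6 m, h = 14e-6 m, L = 28947e-6 m, dP = 232e3 Pa
Step 2: Q = w * h^3 * dP / (12 * mu * L)
Q = 49e-6 * (14e-6)^3 * 232e3 / (12 * 0.001 * 28947e-6) = 8.980145e-11 m^3/s
Step 3: Convert Q from m^3/s to nL/s (1 m^3 = 1e12 nL, so multiply by 1e12).
Q = 89.801 nL/s


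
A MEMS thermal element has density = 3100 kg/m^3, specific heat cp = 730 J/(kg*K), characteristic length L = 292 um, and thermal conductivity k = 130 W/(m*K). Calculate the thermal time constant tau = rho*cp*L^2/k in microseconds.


Step 1: Convert L to m: L = 292e-6 m
Step 2: L^2 = (292e-6)^2 = 8.5264e-08 m^2
Step 3: tau = 3100 * 730 * 8.5264e-08 / 130 = 1.48424948e-03 s
Step 4: Convert to microseconds (multiply by 1e6).
tau = 1484.249 us


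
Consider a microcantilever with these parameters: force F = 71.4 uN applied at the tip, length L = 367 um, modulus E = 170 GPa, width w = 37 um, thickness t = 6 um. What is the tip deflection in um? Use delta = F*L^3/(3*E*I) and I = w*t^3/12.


Step 1: Calculate the second moment of area.
I = w * t^3 / 12 = 37 * 6^3 / 12 = 666.0 um^4
Step 2: Convert E to consistent units (1 GPa = 1000 uN/um^2).
E = 170 GPa = 170000 uN/um^2
Step 3: Calculate tip deflection.
delta = F * L^3 / (3 * E * I)
delta = 71.4 * 367^3 / (3 * 170000 * 666.0)
delta = 10.3909 um


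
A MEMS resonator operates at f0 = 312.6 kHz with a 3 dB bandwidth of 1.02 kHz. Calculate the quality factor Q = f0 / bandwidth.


Step 1: Q = f0 / bandwidth
Step 2: Q = 312.6 / 1.02
Q = 306.5


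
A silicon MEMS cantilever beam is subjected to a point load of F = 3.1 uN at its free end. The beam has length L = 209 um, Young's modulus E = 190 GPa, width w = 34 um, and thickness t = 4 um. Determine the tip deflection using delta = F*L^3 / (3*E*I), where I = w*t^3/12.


Step 1: Calculate the second moment of area.
I = w * t^3 / 12 = 34 * 4^3 / 12 = 181.3333 um^4
Step 2: Convert E to consistent units (1 GPa = 1000 uN/um^2).
E = 190 GPa = 190000 uN/um^2
Step 3: Calculate tip deflection.
delta = F * L^3 / (3 * E * I)
delta = 3.1 * 209^3 / (3 * 190000 * 181.3333)
delta = 0.2738 um


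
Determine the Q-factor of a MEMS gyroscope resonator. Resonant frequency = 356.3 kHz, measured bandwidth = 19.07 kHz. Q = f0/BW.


Step 1: Q = f0 / bandwidth
Step 2: Q = 356.3 / 19.07
Q = 18.7


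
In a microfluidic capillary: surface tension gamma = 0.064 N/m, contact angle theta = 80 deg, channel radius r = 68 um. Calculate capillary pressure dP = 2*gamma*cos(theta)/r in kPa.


Step 1: cos(80 deg) = 0.1736
Step 2: Convert r to m: r = 68e-6 m
Step 3: dP = 2 * 0.064 * 0.1736 / 68e-6 = 326.8 Pa
Step 4: Convert Pa to kPa (divide by 1000).
dP = 0.33 kPa


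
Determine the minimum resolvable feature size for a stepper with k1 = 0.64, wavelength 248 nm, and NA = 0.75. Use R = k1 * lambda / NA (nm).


Step 1: Identify values: k1 = 0.64, lambda = 248 nm, NA = 0.75
Step 2: R = k1 * lambda / NA
R = 0.64 * 248 / 0.75
R = 211.6 nm


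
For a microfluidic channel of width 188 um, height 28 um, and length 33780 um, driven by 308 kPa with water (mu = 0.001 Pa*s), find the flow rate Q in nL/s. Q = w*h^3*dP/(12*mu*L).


Step 1: Convert all dimensions to SI (meters).
w = 188e-6 m, h = 28e-6 m, L = 33780e-6 m, dP = 308e3 Pa
Step 2: Q = w * h^3 * dP / (12 * mu * L)
Q = 188e-6 * (28e-6)^3 * 308e3 / (12 * 0.001 * 33780e-6) = 3.13575244e-09 m^3/s
Step 3: Convert Q from m^3/s to nL/s (1 m^3 = 1e12 nL, so multiply by 1e12).
Q = 3135.752 nL/s


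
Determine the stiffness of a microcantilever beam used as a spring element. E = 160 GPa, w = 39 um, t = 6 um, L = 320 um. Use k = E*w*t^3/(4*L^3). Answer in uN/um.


Step 1: Convert E to consistent units (1 GPa = 1000 uN/um^2).
E = 160 GPa = 160000 uN/um^2
Step 2: Compute t^3 = 6^3 = 216
Step 3: Compute L^3 = 320^3 = 32768000
Step 4: k = 160000 * 39 * 216 / (4 * 32768000)
k = 10.2832 uN/um


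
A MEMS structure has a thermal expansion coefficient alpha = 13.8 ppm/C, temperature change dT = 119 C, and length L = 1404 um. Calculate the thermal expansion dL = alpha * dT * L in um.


Step 1: Convert CTE: alpha = 13.8 ppm/C = 13.8e-6 /C
Step 2: dL = 13.8e-6 * 119 * 1404
dL = 2.3056 um


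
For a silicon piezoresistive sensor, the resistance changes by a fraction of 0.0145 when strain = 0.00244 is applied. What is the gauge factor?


Step 1: Identify values.
dR/R = 0.0145, strain = 0.00244
Step 2: GF = (dR/R) / strain = 0.0145 / 0.00244
GF = 5.9


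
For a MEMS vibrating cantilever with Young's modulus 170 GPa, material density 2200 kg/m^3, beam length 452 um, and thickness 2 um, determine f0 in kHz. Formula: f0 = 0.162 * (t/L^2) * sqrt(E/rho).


Step 1: Convert units to SI.
t_SI = 2e-6 m, L_SI = 452e-6 m
Step 2: Calculate sqrt(E/rho).
sqrt(170e9 / 2200) = 8790.49 m/s
Step 3: Compute f0.
f0 = 0.162 * 2e-6 / (452e-6)^2 * 8790.49 = 13940.6 Hz = 13.94 kHz


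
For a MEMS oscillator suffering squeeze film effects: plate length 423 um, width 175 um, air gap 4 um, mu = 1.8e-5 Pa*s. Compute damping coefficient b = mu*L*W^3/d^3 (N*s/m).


Step 1: Convert to SI.
L = 423e-6 m, W = 175e-6 m, d = 4e-6 m
Step 2: W^3 = (175e-6)^3 = 5.36e-12 m^3
Step 3: d^3 = (4e-6)^3 = 6.40e-17 m^3
Step 4: b = 1.8e-5 * 423e-6 * 5.36e-12 / 6.40e-17
b = 6.38e-04 N*s/m


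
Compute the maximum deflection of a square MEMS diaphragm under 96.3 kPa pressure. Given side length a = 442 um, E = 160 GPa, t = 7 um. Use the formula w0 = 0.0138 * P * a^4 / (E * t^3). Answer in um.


Step 1: Convert pressure to compatible units (E is in GPa, so P in GPa).
P = 96.3 kPa = 96.3e-6 GPa
Step 2: Compute numerator: 0.0138 * P * a^4.
a^4 = 442^4 = 38167092496
numerator = 0.0138 * 96.3e-6 * 38167092496 = 5.07218e+04
Step 3: Compute denominator: E * t^3 = 160 * 7^3 = 54880
Step 4: w0 = numerator / denominator = 5.07218e+04 / 54880 = 0.9242 um


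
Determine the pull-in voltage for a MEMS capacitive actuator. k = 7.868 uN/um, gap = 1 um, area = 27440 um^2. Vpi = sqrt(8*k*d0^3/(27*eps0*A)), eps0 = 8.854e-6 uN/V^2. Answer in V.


Step 1: Compute numerator: 8 * k * d0^3 = 8 * 7.868 * 1^3 = 62.944
Step 2: Compute denominator: 27 * eps0 * A = 27 * 8.854e-6 * 27440 = 6.559752
Step 3: Vpi = sqrt(62.944 / 6.559752)
Vpi = 3.1 V


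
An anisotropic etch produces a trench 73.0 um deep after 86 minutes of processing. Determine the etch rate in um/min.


Step 1: Etch rate = depth / time
Step 2: rate = 73.0 / 86
rate = 0.849 um/min


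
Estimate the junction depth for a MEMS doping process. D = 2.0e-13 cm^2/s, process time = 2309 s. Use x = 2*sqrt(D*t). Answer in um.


Step 1: Compute D*t = 2.0e-13 * 2309 = 4.618e-10 cm^2
Step 2: sqrt(D*t) = 2.149e-05 cm
Step 3: x = 2 * 2.149e-05 cm = 4.298e-05 cm
Step 4: Convert to um (1 cm = 1e4 um): x = 0.43 um


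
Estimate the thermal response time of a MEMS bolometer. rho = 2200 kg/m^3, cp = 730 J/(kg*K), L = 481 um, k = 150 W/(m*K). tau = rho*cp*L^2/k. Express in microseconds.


Step 1: Convert L to m: L = 481e-6 m
Step 2: L^2 = (481e-6)^2 = 2.31361e-07 m^2
Step 3: tau = 2200 * 730 * 2.31361e-07 / 150 = 2.47710511e-03 s
Step 4: Convert to microseconds (multiply by 1e6).
tau = 2477.105 us


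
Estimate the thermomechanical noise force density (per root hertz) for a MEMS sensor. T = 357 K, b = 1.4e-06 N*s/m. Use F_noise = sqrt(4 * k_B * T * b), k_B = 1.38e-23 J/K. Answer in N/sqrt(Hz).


Step 1: Compute 4 * k_B * T * b
= 4 * 1.38e-23 * 357 * 1.4e-06
= 2.7589e-26 N^2/Hz
Step 2: F_noise = sqrt(2.7589e-26)
F_noise = 1.66e-13 N/sqrt(Hz)


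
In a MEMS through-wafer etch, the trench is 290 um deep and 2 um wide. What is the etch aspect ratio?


Step 1: AR = depth / width
Step 2: AR = 290 / 2
AR = 145.0


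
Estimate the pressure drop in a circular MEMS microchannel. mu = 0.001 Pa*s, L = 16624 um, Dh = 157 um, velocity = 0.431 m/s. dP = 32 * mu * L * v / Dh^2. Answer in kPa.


Step 1: Convert to SI: L = 16624e-6 m, Dh = 157e-6 m
Step 2: dP = 32 * 0.001 * 16624e-6 * 0.431 / (157e-6)^2
Step 3: dP = 9301.72 Pa
Step 4: Convert to kPa: dP = 9.3 kPa


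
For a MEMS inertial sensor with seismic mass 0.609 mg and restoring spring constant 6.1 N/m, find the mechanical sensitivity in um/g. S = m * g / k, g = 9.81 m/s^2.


Step 1: Convert mass: m = 0.609 mg = 6.09e-07 kg
Step 2: S = m * g / k = 6.09e-07 * 9.81 / 6.1
Step 3: S = 9.79e-07 m/g
Step 4: Convert to um/g: S = 0.979 um/g


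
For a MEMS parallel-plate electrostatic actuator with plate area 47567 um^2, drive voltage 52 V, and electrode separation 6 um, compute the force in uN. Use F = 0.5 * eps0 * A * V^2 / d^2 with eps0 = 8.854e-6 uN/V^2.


Step 1: Identify parameters.
eps0 = 8.854e-6 uN/V^2, A = 47567 um^2, V = 52 V, d = 6 um
Step 2: Compute V^2 = 52^2 = 2704
Step 3: Compute d^2 = 6^2 = 36
Step 4: F = 0.5 * 8.854e-6 * 47567 * 2704 / 36
F = 15.817 uN


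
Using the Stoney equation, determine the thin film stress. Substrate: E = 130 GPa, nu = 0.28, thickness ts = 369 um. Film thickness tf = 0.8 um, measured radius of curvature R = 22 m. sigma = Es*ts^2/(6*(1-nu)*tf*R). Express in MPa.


Step 1: Compute numerator: Es * ts^2 = 130 * 369^2 = 17700930 (GPa*um^2)
Step 2: Compute denominator (R in um): 6*(1-nu)*tf*R = 6*0.72*0.8*22e6 = 76032000.0 (um^2)
Step 3: sigma (GPa) = 17700930 / 76032000.0 = 2.32809e-01 GPa
Step 4: Convert to MPa (x1000): sigma = 232.8 MPa


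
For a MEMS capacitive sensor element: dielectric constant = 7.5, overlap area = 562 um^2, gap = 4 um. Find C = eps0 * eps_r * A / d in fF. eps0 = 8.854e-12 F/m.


Step 1: Convert area to m^2: A = 562e-12 m^2
Step 2: Convert gap to m: d = 4e-6 m
Step 3: C = eps0 * eps_r * A / d
C = 8.854e-12 * 7.5 * 562e-12 / 4e-6
Step 4: Convert to fF (multiply by 1e15).
C = 9.33 fF


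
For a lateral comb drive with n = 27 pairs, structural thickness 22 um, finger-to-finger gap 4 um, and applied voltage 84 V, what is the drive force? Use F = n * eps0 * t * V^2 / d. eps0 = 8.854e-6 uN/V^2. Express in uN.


Step 1: Parameters: n=27, eps0=8.854e-6 uN/V^2, t=22 um, V=84 V, d=4 um
Step 2: V^2 = 7056
Step 3: F = 27 * 8.854e-6 * 22 * 7056 / 4
F = 9.277 uN


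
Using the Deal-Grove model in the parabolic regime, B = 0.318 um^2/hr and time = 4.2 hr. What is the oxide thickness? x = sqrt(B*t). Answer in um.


Step 1: Compute B*t = 0.318 * 4.2 = 1.3356
Step 2: x = sqrt(1.3356)
x = 1.156 um


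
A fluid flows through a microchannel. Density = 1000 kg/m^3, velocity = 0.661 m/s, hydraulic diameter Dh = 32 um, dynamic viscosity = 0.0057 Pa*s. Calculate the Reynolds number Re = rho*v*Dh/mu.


Step 1: Convert Dh to meters: Dh = 32e-6 m
Step 2: Re = rho * v * Dh / mu
Re = 1000 * 0.661 * 32e-6 / 0.0057
Re = 3.711


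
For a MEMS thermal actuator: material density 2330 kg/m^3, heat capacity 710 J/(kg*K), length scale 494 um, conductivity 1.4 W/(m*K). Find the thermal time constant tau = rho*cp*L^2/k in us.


Step 1: Convert L to m: L = 494e-6 m
Step 2: L^2 = (494e-6)^2 = 2.44036e-07 m^2
Step 3: tau = 2330 * 710 * 2.44036e-07 / 1.4 = 2.8836339629e-01 s
Step 4: Convert to microseconds (multiply by 1e6).
tau = 288363.396 us


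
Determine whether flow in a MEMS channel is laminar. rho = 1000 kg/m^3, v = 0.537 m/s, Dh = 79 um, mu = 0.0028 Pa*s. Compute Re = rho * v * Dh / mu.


Step 1: Convert Dh to meters: Dh = 79e-6 m
Step 2: Re = rho * v * Dh / mu
Re = 1000 * 0.537 * 79e-6 / 0.0028
Re = 15.151
Since Re = 15.151 is below ~2300, the flow is laminar.


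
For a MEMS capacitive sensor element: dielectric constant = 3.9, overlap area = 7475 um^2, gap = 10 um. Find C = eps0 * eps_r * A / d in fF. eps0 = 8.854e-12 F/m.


Step 1: Convert area to m^2: A = 7475e-12 m^2
Step 2: Convert gap to m: d = 10e-6 m
Step 3: C = eps0 * eps_r * A / d
C = 8.854e-12 * 3.9 * 7475e-12 / 10e-6
Step 4: Convert to fF (multiply by 1e15).
C = 25.81 fF


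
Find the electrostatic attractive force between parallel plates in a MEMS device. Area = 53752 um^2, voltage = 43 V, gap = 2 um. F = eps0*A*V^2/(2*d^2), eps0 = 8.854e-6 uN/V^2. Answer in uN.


Step 1: Identify parameters.
eps0 = 8.854e-6 uN/V^2, A = 53752 um^2, V = 43 V, d = 2 um
Step 2: Compute V^2 = 43^2 = 1849
Step 3: Compute d^2 = 2^2 = 4
Step 4: F = 0.5 * 8.854e-6 * 53752 * 1849 / 4
F = 109.997 uN


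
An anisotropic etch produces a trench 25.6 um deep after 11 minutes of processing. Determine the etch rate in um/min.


Step 1: Etch rate = depth / time
Step 2: rate = 25.6 / 11
rate = 2.327 um/min


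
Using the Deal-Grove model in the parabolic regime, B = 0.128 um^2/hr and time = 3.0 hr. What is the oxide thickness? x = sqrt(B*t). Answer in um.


Step 1: Compute B*t = 0.128 * 3.0 = 0.384
Step 2: x = sqrt(0.384)
x = 0.62 um


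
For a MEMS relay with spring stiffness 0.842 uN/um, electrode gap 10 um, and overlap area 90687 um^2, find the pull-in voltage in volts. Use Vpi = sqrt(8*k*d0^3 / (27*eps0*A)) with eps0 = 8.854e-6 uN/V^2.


Step 1: Compute numerator: 8 * k * d0^3 = 8 * 0.842 * 10^3 = 6736.0
Step 2: Compute denominator: 27 * eps0 * A = 27 * 8.854e-6 * 90687 = 21.679453
Step 3: Vpi = sqrt(6736.0 / 21.679453)
Vpi = 17.63 V


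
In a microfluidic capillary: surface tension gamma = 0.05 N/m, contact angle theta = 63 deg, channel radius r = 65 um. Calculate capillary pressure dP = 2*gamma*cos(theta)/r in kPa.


Step 1: cos(63 deg) = 0.454
Step 2: Convert r to m: r = 65e-6 m
Step 3: dP = 2 * 0.05 * 0.454 / 65e-6 = 698.5 Pa
Step 4: Convert Pa to kPa (divide by 1000).
dP = 0.7 kPa


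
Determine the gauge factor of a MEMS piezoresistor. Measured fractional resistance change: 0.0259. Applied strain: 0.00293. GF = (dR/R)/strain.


Step 1: Identify values.
dR/R = 0.0259, strain = 0.00293
Step 2: GF = (dR/R) / strain = 0.0259 / 0.00293
GF = 8.8


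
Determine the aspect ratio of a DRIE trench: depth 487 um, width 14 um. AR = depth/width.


Step 1: AR = depth / width
Step 2: AR = 487 / 14
AR = 34.8


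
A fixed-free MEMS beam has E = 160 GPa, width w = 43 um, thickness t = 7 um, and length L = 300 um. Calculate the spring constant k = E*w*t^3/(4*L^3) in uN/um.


Step 1: Convert E to consistent units (1 GPa = 1000 uN/um^2).
E = 160 GPa = 160000 uN/um^2
Step 2: Compute t^3 = 7^3 = 343
Step 3: Compute L^3 = 300^3 = 27000000
Step 4: k = 160000 * 43 * 343 / (4 * 27000000)
k = 21.8504 uN/um


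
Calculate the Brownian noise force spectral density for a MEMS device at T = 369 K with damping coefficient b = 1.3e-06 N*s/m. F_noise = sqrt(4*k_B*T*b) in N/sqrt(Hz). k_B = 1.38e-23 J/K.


Step 1: Compute 4 * k_B * T * b
= 4 * 1.38e-23 * 369 * 1.3e-06
= 2.6479e-26 N^2/Hz
Step 2: F_noise = sqrt(2.6479e-26)
F_noise = 1.63e-13 N/sqrt(Hz)


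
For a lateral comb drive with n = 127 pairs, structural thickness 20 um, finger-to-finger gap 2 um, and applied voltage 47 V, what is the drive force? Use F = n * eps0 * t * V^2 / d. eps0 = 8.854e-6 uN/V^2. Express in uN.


Step 1: Parameters: n=127, eps0=8.854e-6 uN/V^2, t=20 um, V=47 V, d=2 um
Step 2: V^2 = 2209
Step 3: F = 127 * 8.854e-6 * 20 * 2209 / 2
F = 24.839 uN


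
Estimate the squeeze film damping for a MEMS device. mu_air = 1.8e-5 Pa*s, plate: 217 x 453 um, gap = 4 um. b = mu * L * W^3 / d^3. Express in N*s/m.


Step 1: Convert to SI.
L = 217e-6 m, W = 453e-6 m, d = 4e-6 m
Step 2: W^3 = (453e-6)^3 = 9.30e-11 m^3
Step 3: d^3 = (4e-6)^3 = 6.40e-17 m^3
Step 4: b = 1.8e-5 * 217e-6 * 9.30e-11 / 6.40e-17
b = 5.67e-03 N*s/m


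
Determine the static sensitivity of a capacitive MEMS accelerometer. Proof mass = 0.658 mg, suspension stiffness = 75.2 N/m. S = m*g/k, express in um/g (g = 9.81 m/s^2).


Step 1: Convert mass: m = 0.658 mg = 6.58e-07 kg
Step 2: S = m * g / k = 6.58e-07 * 9.81 / 75.2
Step 3: S = 8.58e-08 m/g
Step 4: Convert to um/g: S = 0.086 um/g


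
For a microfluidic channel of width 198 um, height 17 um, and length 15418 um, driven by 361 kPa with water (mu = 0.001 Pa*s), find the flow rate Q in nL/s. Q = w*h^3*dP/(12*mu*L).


Step 1: Convert all dimensions to SI (meters).
w = 198e-6 m, h = 17e-6 m, L = 15418e-6 m, dP = 361e3 Pa
Step 2: Q = w * h^3 * dP / (12 * mu * L)
Q = 198e-6 * (17e-6)^3 * 361e3 / (12 * 0.001 * 15418e-6) = 1.8980597e-09 m^3/s
Step 3: Convert Q from m^3/s to nL/s (1 m^3 = 1e12 nL, so multiply by 1e12).
Q = 1898.06 nL/s


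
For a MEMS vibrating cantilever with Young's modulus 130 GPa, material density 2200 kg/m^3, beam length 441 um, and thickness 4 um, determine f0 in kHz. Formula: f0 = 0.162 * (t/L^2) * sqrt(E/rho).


Step 1: Convert units to SI.
t_SI = 4e-6 m, L_SI = 441e-6 m
Step 2: Calculate sqrt(E/rho).
sqrt(130e9 / 2200) = 7687.06 m/s
Step 3: Compute f0.
f0 = 0.162 * 4e-6 / (441e-6)^2 * 7687.06 = 25612.9 Hz = 25.61 kHz


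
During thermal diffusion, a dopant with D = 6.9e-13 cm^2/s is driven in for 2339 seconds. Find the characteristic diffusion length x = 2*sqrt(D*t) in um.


Step 1: Compute D*t = 6.9e-13 * 2339 = 1.61391e-09 cm^2
Step 2: sqrt(D*t) = 4.0173e-05 cm
Step 3: x = 2 * 4.0173e-05 cm = 8.0346e-05 cm
Step 4: Convert to um (1 cm = 1e4 um): x = 0.803 um


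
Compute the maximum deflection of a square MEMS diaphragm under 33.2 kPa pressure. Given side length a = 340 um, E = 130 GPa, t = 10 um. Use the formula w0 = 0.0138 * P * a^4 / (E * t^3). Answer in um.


Step 1: Convert pressure to compatible units (E is in GPa, so P in GPa).
P = 33.2 kPa = 33.2e-6 GPa
Step 2: Compute numerator: 0.0138 * P * a^4.
a^4 = 340^4 = 13363360000
numerator = 0.0138 * 33.2e-6 * 13363360000 = 6.1226e+03
Step 3: Compute denominator: E * t^3 = 130 * 10^3 = 130000
Step 4: w0 = numerator / denominator = 6.1226e+03 / 130000 = 0.0471 um


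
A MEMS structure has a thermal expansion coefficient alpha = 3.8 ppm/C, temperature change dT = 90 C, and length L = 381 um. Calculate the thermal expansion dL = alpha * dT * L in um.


Step 1: Convert CTE: alpha = 3.8 ppm/C = 3.8e-6 /C
Step 2: dL = 3.8e-6 * 90 * 381
dL = 0.1303 um


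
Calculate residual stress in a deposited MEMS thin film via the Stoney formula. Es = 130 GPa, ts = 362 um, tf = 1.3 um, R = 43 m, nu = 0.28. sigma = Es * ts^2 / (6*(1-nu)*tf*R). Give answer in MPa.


Step 1: Compute numerator: Es * ts^2 = 130 * 362^2 = 17035720 (GPa*um^2)
Step 2: Compute denominator (R in um): 6*(1-nu)*tf*R = 6*0.72*1.3*43e6 = 241488000.0 (um^2)
Step 3: sigma (GPa) = 17035720 / 241488000.0 = 7.0545e-02 GPa
Step 4: Convert to MPa (x1000): sigma = 70.5 MPa


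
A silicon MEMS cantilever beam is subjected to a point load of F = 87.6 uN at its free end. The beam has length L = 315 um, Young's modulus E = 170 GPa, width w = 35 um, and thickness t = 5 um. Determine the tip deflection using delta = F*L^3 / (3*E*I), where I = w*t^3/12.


Step 1: Calculate the second moment of area.
I = w * t^3 / 12 = 35 * 5^3 / 12 = 364.5833 um^4
Step 2: Convert E to consistent units (1 GPa = 1000 uN/um^2).
E = 170 GPa = 170000 uN/um^2
Step 3: Calculate tip deflection.
delta = F * L^3 / (3 * E * I)
delta = 87.6 * 315^3 / (3 * 170000 * 364.5833)
delta = 14.7255 um


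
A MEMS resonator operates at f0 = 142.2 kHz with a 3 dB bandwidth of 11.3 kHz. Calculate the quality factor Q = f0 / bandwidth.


Step 1: Q = f0 / bandwidth
Step 2: Q = 142.2 / 11.3
Q = 12.6


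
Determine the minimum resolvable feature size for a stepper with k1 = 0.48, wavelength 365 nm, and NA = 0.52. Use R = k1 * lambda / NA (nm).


Step 1: Identify values: k1 = 0.48, lambda = 365 nm, NA = 0.52
Step 2: R = k1 * lambda / NA
R = 0.48 * 365 / 0.52
R = 336.9 nm


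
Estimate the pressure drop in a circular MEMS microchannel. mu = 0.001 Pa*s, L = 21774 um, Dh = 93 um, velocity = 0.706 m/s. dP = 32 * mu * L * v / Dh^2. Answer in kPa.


Step 1: Convert to SI: L = 21774e-6 m, Dh = 93e-6 m
Step 2: dP = 32 * 0.001 * 21774e-6 * 0.706 / (93e-6)^2
Step 3: dP = 56875.73 Pa
Step 4: Convert to kPa: dP = 56.88 kPa


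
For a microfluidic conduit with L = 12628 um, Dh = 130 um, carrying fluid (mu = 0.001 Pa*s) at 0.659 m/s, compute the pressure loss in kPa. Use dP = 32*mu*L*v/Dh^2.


Step 1: Convert to SI: L = 12628e-6 m, Dh = 130e-6 m
Step 2: dP = 32 * 0.001 * 12628e-6 * 0.659 / (130e-6)^2
Step 3: dP = 15757.35 Pa
Step 4: Convert to kPa: dP = 15.76 kPa


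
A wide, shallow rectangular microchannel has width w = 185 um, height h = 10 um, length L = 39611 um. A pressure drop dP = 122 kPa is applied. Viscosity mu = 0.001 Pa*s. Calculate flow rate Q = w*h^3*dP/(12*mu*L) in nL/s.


Step 1: Convert all dimensions to SI (meters).
w = 185e-6 m, h = 10e-6 m, L = 39611e-6 m, dP = 122e3 Pa
Step 2: Q = w * h^3 * dP / (12 * mu * L)
Q = 185e-6 * (10e-6)^3 * 122e3 / (12 * 0.001 * 39611e-6) = 4.74826e-11 m^3/s
Step 3: Convert Q from m^3/s to nL/s (1 m^3 = 1e12 nL, so multiply by 1e12).
Q = 47.483 nL/s


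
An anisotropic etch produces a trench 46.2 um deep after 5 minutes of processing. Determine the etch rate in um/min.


Step 1: Etch rate = depth / time
Step 2: rate = 46.2 / 5
rate = 9.24 um/min


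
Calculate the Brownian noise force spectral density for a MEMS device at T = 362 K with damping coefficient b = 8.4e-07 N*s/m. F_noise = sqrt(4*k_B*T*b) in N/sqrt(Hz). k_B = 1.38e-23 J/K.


Step 1: Compute 4 * k_B * T * b
= 4 * 1.38e-23 * 362 * 8.4e-07
= 1.6785e-26 N^2/Hz
Step 2: F_noise = sqrt(1.6785e-26)
F_noise = 1.30e-13 N/sqrt(Hz)


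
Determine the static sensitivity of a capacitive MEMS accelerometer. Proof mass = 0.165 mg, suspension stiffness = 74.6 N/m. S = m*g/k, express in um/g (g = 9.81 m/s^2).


Step 1: Convert mass: m = 0.165 mg = 1.65e-07 kg
Step 2: S = m * g / k = 1.65e-07 * 9.81 / 74.6
Step 3: S = 2.17e-08 m/g
Step 4: Convert to um/g: S = 0.022 um/g


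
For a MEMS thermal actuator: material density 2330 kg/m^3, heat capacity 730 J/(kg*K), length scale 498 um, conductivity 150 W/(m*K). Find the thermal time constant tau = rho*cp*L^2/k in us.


Step 1: Convert L to m: L = 498e-6 m
Step 2: L^2 = (498e-6)^2 = 2.48004e-07 m^2
Step 3: tau = 2330 * 730 * 2.48004e-07 / 150 = 2.8122e-03 s
Step 4: Convert to microseconds (multiply by 1e6).
tau = 2812.2 us


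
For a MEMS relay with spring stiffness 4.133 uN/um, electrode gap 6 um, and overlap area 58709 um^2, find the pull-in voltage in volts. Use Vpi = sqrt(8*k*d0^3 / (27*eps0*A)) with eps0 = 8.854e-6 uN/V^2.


Step 1: Compute numerator: 8 * k * d0^3 = 8 * 4.133 * 6^3 = 7141.824
Step 2: Compute denominator: 27 * eps0 * A = 27 * 8.854e-6 * 58709 = 14.034856
Step 3: Vpi = sqrt(7141.824 / 14.034856)
Vpi = 22.56 V


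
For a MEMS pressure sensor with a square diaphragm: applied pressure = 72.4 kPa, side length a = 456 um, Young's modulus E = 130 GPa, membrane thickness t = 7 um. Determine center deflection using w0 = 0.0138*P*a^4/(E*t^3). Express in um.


Step 1: Convert pressure to compatible units (E is in GPa, so P in GPa).
P = 72.4 kPa = 72.4e-6 GPa
Step 2: Compute numerator: 0.0138 * P * a^4.
a^4 = 456^4 = 43237380096
numerator = 0.0138 * 72.4e-6 * 43237380096 = 4.31993e+04
Step 3: Compute denominator: E * t^3 = 130 * 7^3 = 44590
Step 4: w0 = numerator / denominator = 4.31993e+04 / 44590 = 0.9688 um


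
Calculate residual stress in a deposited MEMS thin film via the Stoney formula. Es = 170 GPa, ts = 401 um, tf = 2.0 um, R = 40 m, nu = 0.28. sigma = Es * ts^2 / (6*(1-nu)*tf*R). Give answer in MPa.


Step 1: Compute numerator: Es * ts^2 = 170 * 401^2 = 27336170 (GPa*um^2)
Step 2: Compute denominator (R in um): 6*(1-nu)*tf*R = 6*0.72*2.0*40e6 = 345600000.0 (um^2)
Step 3: sigma (GPa) = 27336170 / 345600000.0 = 7.9098e-02 GPa
Step 4: Convert to MPa (x1000): sigma = 79.1 MPa


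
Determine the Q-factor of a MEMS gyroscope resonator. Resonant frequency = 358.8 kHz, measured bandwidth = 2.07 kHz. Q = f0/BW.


Step 1: Q = f0 / bandwidth
Step 2: Q = 358.8 / 2.07
Q = 173.3


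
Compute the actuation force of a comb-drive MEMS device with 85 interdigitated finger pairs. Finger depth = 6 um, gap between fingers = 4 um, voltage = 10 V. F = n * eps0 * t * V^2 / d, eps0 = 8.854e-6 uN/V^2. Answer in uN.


Step 1: Parameters: n=85, eps0=8.854e-6 uN/V^2, t=6 um, V=10 V, d=4 um
Step 2: V^2 = 100
Step 3: F = 85 * 8.854e-6 * 6 * 100 / 4
F = 0.113 uN


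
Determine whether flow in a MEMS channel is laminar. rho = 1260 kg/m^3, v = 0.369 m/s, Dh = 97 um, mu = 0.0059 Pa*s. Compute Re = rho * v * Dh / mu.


Step 1: Convert Dh to meters: Dh = 97e-6 m
Step 2: Re = rho * v * Dh / mu
Re = 1260 * 0.369 * 97e-6 / 0.0059
Re = 7.644
Since Re = 7.644 is below ~2300, the flow is laminar.


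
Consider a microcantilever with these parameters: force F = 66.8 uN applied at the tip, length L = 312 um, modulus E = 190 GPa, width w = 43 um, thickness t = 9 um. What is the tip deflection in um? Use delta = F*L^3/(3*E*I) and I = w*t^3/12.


Step 1: Calculate the second moment of area.
I = w * t^3 / 12 = 43 * 9^3 / 12 = 2612.25 um^4
Step 2: Convert E to consistent units (1 GPa = 1000 uN/um^2).
E = 190 GPa = 190000 uN/um^2
Step 3: Calculate tip deflection.
delta = F * L^3 / (3 * E * I)
delta = 66.8 * 312^3 / (3 * 190000 * 2612.25)
delta = 1.3625 um


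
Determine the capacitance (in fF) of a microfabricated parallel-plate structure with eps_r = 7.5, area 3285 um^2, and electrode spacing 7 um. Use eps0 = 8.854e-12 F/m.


Step 1: Convert area to m^2: A = 3285e-12 m^2
Step 2: Convert gap to m: d = 7e-6 m
Step 3: C = eps0 * eps_r * A / d
C = 8.854e-12 * 7.5 * 3285e-12 / 7e-6
Step 4: Convert to fF (multiply by 1e15).
C = 31.16 fF


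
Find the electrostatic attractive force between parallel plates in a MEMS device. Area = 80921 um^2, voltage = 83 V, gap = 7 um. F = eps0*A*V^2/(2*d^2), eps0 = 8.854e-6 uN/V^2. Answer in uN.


Step 1: Identify parameters.
eps0 = 8.854e-6 uN/V^2, A = 80921 um^2, V = 83 V, d = 7 um
Step 2: Compute V^2 = 83^2 = 6889
Step 3: Compute d^2 = 7^2 = 49
Step 4: F = 0.5 * 8.854e-6 * 80921 * 6889 / 49
F = 50.365 uN


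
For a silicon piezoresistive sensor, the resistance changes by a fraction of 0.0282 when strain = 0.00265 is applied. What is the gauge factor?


Step 1: Identify values.
dR/R = 0.0282, strain = 0.00265
Step 2: GF = (dR/R) / strain = 0.0282 / 0.00265
GF = 10.6


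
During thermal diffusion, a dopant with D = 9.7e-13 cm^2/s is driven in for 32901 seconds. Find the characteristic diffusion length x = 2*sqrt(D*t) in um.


Step 1: Compute D*t = 9.7e-13 * 32901 = 3.191397e-08 cm^2
Step 2: sqrt(D*t) = 1.78645e-04 cm
Step 3: x = 2 * 1.78645e-04 cm = 3.5729e-04 cm
Step 4: Convert to um (1 cm = 1e4 um): x = 3.573 um


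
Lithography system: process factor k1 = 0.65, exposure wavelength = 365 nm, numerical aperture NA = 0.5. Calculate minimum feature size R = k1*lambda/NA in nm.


Step 1: Identify values: k1 = 0.65, lambda = 365 nm, NA = 0.5
Step 2: R = k1 * lambda / NA
R = 0.65 * 365 / 0.5
R = 474.5 nm


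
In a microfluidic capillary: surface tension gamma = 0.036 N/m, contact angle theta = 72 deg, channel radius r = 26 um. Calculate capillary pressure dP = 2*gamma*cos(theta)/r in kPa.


Step 1: cos(72 deg) = 0.309
Step 2: Convert r to m: r = 26e-6 m
Step 3: dP = 2 * 0.036 * 0.309 / 26e-6 = 855.7 Pa
Step 4: Convert Pa to kPa (divide by 1000).
dP = 0.86 kPa
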